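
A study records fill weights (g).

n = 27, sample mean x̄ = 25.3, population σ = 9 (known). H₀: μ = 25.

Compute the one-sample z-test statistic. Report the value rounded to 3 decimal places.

SE = σ/√n = 9/√27 = 1.7321
z = (x̄−μ₀)/SE = (25.3−25)/1.7321 = 0.1732

test statistic = 0.173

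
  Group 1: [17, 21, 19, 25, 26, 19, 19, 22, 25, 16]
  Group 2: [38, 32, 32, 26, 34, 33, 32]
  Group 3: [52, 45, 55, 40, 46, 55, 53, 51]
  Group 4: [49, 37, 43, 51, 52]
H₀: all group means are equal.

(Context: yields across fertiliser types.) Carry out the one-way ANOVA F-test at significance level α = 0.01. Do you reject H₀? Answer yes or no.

Group means [20.90, 32.43, 49.62, 46.40], grand mean 35.500
SSB = Σnᵢ(x̄ᵢ−x̄)² = 4387.811; SSW = ΣΣ(x−x̄ᵢ)² = 549.689
MSB = 4387.811/3 = 1462.6036; MSW = 549.689/26 = 21.1419
F = MSB/MSW = 69.1803
df = (3, 26)
p-value (upper-tail) = 0.00000
At α=0.01: p < α → reject H₀

reject H₀: yes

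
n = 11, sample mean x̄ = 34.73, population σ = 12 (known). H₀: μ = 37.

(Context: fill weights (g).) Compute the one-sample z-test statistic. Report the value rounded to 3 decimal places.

SE = σ/√n = 12/√11 = 3.6181
z = (x̄−μ₀)/SE = (34.73−37)/3.6181 = -0.6274

test statistic = -0.627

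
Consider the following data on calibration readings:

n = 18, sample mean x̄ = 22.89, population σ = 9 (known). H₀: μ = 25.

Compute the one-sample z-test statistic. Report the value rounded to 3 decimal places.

SE = σ/√n = 9/√18 = 2.1213
z = (x̄−μ₀)/SE = (22.89−25)/2.1213 = -0.9947

test statistic = -0.995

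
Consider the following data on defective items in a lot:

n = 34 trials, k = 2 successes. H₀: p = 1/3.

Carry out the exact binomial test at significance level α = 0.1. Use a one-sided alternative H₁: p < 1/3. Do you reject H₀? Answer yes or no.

reject H₀: yes

Exact binomial: n=34, k=2, p₀=1/3=0.3333
P(X≤2) from Σ C(n,i)·p₀^i·(1−p₀)^(n−i)
p-value (one-sided, H₁ less) = 0.00016
At α=0.1: p < α → reject H₀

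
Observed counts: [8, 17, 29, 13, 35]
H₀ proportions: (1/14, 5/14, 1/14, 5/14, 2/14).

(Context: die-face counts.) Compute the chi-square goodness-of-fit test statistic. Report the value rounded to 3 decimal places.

n = 102; E_i = n·p_i = [7.29, 36.43, 7.29, 36.43, 14.57]
χ² = (8−7.29)²/7.29 + (17−36.43)²/36.43 + (29−7.29)²/7.29 + (13−36.43)²/36.43 + (35−14.57)²/14.57 = 118.8569
df = 4

test statistic = 118.857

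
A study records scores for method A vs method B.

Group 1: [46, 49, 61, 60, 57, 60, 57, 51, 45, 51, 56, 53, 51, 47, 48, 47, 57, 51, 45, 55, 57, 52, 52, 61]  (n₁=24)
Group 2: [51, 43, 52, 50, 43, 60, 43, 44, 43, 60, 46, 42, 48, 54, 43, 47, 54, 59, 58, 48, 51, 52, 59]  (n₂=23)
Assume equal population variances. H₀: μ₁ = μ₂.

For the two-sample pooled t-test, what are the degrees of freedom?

degrees of freedom = 45

df = n₁ + n₂ − 2 = 24 + 23 − 2 = 45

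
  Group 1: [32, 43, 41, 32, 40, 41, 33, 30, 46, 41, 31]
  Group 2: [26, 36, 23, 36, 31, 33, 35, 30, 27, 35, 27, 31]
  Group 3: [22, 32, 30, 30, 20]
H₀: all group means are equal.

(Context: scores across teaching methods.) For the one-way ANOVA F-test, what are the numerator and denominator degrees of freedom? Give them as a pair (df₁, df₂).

k = 3 groups, N = 28 total
df = (k−1, N−k) = (3−1, 28−3) = (2, 25)

degrees of freedom = [2, 25]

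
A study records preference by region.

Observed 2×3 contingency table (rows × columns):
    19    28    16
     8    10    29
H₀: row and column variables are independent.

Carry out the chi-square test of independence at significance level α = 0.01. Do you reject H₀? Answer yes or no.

Row totals [63, 47], col totals [27, 38, 45], n=110
χ² = (19−15.46)²/15.46 + (28−21.76)²/21.76 + (16−25.77)²/25.77 + (8−11.54)²/11.54 + (10−16.24)²/16.24 + (29−19.23)²/19.23 = 14.7481
df = 2
p-value (upper-tail) = 0.00063
At α=0.01: p < α → reject H₀

reject H₀: yes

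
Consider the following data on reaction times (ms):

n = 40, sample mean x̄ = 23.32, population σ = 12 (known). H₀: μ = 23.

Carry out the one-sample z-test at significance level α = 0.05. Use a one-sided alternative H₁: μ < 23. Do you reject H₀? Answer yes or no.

SE = σ/√n = 12/√40 = 1.8974
z = (x̄−μ₀)/SE = (23.32−23)/1.8974 = 0.1687
p-value (one-sided, H₁ less) = 0.56697
At α=0.05: p ≥ α → fail to reject H₀

reject H₀: no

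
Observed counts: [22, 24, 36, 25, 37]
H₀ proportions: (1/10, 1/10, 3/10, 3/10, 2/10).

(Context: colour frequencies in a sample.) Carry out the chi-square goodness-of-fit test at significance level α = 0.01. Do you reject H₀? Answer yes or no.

n = 144; E_i = n·p_i = [14.40, 14.40, 43.20, 43.20, 28.80]
χ² = (22−14.40)²/14.40 + (24−14.40)²/14.40 + (36−43.20)²/43.20 + (25−43.20)²/43.20 + (37−28.80)²/28.80 = 21.6134
df = 4
p-value (upper-tail) = 0.00024
At α=0.01: p < α → reject H₀

reject H₀: yes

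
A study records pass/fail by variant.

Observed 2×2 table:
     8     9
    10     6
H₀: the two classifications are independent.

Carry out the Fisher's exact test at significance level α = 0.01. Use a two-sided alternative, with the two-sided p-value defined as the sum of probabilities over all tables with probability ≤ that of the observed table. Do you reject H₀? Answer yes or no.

Margins: r₁=17, r₂=16, c₁=18, c₂=15, n=33
p_obs = C(17,8)·C(16,10)/C(33,18); sum pmf over tables with pmf ≤ p_obs
p-value (two-sided) = 0.49053
At α=0.01: p ≥ α → fail to reject H₀

reject H₀: no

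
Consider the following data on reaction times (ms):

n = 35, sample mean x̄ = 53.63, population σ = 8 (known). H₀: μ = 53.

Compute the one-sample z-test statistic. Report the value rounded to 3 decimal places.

SE = σ/√n = 8/√35 = 1.3522
z = (x̄−μ₀)/SE = (53.63−53)/1.3522 = 0.4659

test statistic = 0.466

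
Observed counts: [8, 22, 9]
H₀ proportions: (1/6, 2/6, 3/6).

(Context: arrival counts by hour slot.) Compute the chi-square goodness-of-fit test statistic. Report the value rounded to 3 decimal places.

test statistic = 12.231

n = 39; E_i = n·p_i = [6.50, 13.00, 19.50]
χ² = (8−6.50)²/6.50 + (22−13.00)²/13.00 + (9−19.50)²/19.50 = 12.2308
df = 2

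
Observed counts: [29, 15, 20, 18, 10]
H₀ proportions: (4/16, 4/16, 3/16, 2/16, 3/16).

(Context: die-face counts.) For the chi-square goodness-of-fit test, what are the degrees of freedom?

df = k − 1 = 5 − 1 = 4

degrees of freedom = 4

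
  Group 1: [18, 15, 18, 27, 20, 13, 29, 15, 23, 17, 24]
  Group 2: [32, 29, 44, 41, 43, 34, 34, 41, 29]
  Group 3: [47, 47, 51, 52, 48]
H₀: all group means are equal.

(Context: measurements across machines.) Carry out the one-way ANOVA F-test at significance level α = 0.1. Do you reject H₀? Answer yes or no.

reject H₀: yes

Group means [19.91, 36.33, 49.00], grand mean 31.640
SSB = Σnᵢ(x̄ᵢ−x̄)² = 3218.851; SSW = ΣΣ(x−x̄ᵢ)² = 576.909
MSB = 3218.851/2 = 1609.4255; MSW = 576.909/22 = 26.2231
F = MSB/MSW = 61.3742
df = (2, 22)
p-value (upper-tail) = 0.00000
At α=0.1: p < α → reject H₀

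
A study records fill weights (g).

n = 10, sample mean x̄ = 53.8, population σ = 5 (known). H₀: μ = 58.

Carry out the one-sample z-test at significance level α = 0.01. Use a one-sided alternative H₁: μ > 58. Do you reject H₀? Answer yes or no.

reject H₀: no

SE = σ/√n = 5/√10 = 1.5811
z = (x̄−μ₀)/SE = (53.8−58)/1.5811 = -2.6563
p-value (one-sided, H₁ greater) = 0.99605
At α=0.01: p ≥ α → fail to reject H₀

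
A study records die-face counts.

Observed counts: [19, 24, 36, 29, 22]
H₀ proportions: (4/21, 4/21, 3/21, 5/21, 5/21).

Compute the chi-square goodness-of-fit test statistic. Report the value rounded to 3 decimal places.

test statistic = 20.433

n = 130; E_i = n·p_i = [24.76, 24.76, 18.57, 30.95, 30.95]
χ² = (19−24.76)²/24.76 + (24−24.76)²/24.76 + (36−18.57)²/18.57 + (29−30.95)²/30.95 + (22−30.95)²/30.95 = 20.4327
df = 4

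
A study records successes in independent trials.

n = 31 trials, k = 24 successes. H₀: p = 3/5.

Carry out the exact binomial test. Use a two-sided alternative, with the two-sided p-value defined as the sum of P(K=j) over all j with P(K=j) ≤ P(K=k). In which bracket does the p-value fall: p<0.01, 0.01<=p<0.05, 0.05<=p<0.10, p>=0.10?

p-value bracket: 0.05<=p<0.10

Exact binomial: n=31, k=24, p₀=3/5=0.6000
P(X=j) = C(n,j)·p₀^j·(1−p₀)^(n−j); p = Σ P(X=j) over j with P(X=j) ≤ P(X=24)
p-value (two-sided) = 0.06498
→ bracket: 0.05<=p<0.10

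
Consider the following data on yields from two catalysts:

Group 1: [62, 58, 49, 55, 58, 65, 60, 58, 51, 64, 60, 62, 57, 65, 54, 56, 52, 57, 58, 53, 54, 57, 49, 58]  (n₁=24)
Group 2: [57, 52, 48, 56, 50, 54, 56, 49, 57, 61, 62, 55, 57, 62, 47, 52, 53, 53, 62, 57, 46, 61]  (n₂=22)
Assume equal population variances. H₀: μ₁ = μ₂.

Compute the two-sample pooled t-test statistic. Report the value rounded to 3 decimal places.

test statistic = 1.640

x̄₁=57.167, s₁=4.556, n₁=24
x̄₂=54.864, s₂=4.969, n₂=22
s_p² = [23·4.556² + 21·4.969²]/44 = 22.6346
SE = √(s_p²·(1/24+1/22)) = 1.4043
t = (57.167−54.864)/1.4043 = 1.6400
df = 44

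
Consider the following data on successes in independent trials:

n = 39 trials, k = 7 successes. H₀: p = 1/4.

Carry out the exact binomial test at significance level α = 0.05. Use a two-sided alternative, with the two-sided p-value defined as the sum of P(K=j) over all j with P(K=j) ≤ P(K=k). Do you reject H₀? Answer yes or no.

reject H₀: no

Exact binomial: n=39, k=7, p₀=1/4=0.2500
P(X=j) = C(n,j)·p₀^j·(1−p₀)^(n−j); p = Σ P(X=j) over j with P(X=j) ≤ P(X=7)
p-value (two-sided) = 0.36000
At α=0.05: p ≥ α → fail to reject H₀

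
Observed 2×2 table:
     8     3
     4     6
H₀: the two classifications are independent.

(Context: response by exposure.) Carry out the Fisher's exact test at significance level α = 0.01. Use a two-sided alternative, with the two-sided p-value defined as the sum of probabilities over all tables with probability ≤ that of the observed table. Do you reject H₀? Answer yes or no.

reject H₀: no

Margins: r₁=11, r₂=10, c₁=12, c₂=9, n=21
p_obs = C(11,8)·C(10,4)/C(21,12); sum pmf over tables with pmf ≤ p_obs
p-value (two-sided) = 0.19838
At α=0.01: p ≥ α → fail to reject H₀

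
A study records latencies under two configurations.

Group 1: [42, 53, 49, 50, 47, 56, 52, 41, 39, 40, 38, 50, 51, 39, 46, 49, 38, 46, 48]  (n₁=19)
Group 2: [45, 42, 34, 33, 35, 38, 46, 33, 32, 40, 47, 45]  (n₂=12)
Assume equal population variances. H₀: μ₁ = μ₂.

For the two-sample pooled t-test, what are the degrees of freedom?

df = n₁ + n₂ − 2 = 19 + 12 − 2 = 29

degrees of freedom = 29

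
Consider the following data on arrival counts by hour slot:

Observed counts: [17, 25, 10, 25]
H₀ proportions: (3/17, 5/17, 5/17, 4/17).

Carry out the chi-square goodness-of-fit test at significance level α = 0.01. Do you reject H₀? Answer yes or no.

reject H₀: no

n = 77; E_i = n·p_i = [13.59, 22.65, 22.65, 18.12]
χ² = (17−13.59)²/13.59 + (25−22.65)²/22.65 + (10−22.65)²/22.65 + (25−18.12)²/18.12 = 10.7781
df = 3
p-value (upper-tail) = 0.01299
At α=0.01: p ≥ α → fail to reject H₀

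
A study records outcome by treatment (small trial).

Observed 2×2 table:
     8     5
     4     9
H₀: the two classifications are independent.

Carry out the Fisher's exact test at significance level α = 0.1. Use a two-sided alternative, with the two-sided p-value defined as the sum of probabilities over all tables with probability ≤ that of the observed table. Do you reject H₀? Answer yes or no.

Margins: r₁=13, r₂=13, c₁=12, c₂=14, n=26
p_obs = C(13,8)·C(13,4)/C(26,12); sum pmf over tables with pmf ≤ p_obs
p-value (two-sided) = 0.23774
At α=0.1: p ≥ α → fail to reject H₀

reject H₀: no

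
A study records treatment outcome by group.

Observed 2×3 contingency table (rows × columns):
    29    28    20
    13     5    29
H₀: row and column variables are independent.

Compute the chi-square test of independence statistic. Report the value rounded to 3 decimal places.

Row totals [77, 47], col totals [42, 33, 49], n=124
χ² = (29−26.08)²/26.08 + (28−20.49)²/20.49 + (20−30.43)²/30.43 + (13−15.92)²/15.92 + (5−12.51)²/12.51 + (29−18.57)²/18.57 = 17.5477
df = 2

test statistic = 17.548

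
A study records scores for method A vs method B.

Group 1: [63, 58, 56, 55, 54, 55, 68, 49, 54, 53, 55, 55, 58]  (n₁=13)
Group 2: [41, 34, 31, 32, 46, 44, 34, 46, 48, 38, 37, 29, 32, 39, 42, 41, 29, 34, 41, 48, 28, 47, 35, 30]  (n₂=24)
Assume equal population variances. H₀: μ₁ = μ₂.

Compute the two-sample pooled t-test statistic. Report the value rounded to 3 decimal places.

x̄₁=56.385, s₁=4.735, n₁=13
x̄₂=37.750, s₂=6.569, n₂=24
s_p² = [12·4.735² + 23·6.569²]/35 = 36.0451
SE = √(s_p²·(1/13+1/24)) = 2.0675
t = (56.385−37.750)/2.0675 = 9.0131
df = 35

test statistic = 9.013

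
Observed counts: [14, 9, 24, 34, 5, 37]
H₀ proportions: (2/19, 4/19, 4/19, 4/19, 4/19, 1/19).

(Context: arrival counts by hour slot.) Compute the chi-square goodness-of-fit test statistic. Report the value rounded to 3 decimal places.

n = 123; E_i = n·p_i = [12.95, 25.89, 25.89, 25.89, 25.89, 6.47]
χ² = (14−12.95)²/12.95 + (9−25.89)²/25.89 + (24−25.89)²/25.89 + (34−25.89)²/25.89 + (5−25.89)²/25.89 + (37−6.47)²/6.47 = 174.5894
df = 5

test statistic = 174.589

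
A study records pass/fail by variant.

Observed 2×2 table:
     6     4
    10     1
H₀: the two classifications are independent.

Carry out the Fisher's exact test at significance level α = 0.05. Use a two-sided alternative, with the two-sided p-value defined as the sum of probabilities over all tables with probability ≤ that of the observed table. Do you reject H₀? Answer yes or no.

reject H₀: no

Margins: r₁=10, r₂=11, c₁=16, c₂=5, n=21
p_obs = C(10,6)·C(11,10)/C(21,16); sum pmf over tables with pmf ≤ p_obs
p-value (two-sided) = 0.14861
At α=0.05: p ≥ α → fail to reject H₀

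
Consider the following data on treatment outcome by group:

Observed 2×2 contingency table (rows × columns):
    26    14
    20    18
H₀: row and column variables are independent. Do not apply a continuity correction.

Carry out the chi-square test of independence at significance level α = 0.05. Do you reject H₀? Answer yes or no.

Row totals [40, 38], col totals [46, 32], n=78
χ² = (26−23.59)²/23.59 + (14−16.41)²/16.41 + (20−22.41)²/22.41 + (18−15.59)²/15.59 = 1.2321
df = 1
p-value (upper-tail) = 0.26699
At α=0.05: p ≥ α → fail to reject H₀

reject H₀: no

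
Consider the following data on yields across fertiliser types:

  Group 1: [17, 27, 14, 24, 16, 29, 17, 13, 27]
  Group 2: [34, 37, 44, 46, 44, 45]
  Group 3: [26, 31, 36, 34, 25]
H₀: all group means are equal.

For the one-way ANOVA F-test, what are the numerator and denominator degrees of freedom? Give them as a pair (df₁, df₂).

degrees of freedom = [2, 17]

k = 3 groups, N = 20 total
df = (k−1, N−k) = (3−1, 20−3) = (2, 17)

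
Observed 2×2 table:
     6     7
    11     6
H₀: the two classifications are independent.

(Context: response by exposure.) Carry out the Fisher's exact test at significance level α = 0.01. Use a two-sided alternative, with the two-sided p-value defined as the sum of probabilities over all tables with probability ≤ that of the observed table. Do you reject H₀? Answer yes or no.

Margins: r₁=13, r₂=17, c₁=17, c₂=13, n=30
p_obs = C(13,6)·C(17,11)/C(30,17); sum pmf over tables with pmf ≤ p_obs
p-value (two-sided) = 0.46009
At α=0.01: p ≥ α → fail to reject H₀

reject H₀: no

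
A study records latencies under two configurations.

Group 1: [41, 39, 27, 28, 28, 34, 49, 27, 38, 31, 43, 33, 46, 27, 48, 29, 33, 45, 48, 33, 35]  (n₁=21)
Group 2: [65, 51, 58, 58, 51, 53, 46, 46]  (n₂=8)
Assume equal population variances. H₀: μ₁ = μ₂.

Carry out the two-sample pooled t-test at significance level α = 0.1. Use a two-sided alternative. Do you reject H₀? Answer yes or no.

reject H₀: yes

x̄₁=36.286, s₁=7.747, n₁=21
x̄₂=53.500, s₂=6.525, n₂=8
s_p² = [20·7.747² + 7·6.525²]/27 = 55.4921
SE = √(s_p²·(1/21+1/8)) = 3.0950
t = (36.286−53.500)/3.0950 = -5.5620
df = 27
p-value (two-sided) = 0.00001
At α=0.1: p < α → reject H₀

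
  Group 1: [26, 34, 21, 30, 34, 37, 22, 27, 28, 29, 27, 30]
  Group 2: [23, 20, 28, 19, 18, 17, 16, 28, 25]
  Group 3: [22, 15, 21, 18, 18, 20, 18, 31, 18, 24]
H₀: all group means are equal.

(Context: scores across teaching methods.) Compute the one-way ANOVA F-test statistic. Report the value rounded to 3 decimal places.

Group means [28.75, 21.56, 20.50], grand mean 24.000
SSB = Σnᵢ(x̄ᵢ−x̄)² = 447.028; SSW = ΣΣ(x−x̄ᵢ)² = 596.972
MSB = 447.028/2 = 223.5139; MSW = 596.972/28 = 21.3204
F = MSB/MSW = 10.4836
df = (2, 28)

test statistic = 10.484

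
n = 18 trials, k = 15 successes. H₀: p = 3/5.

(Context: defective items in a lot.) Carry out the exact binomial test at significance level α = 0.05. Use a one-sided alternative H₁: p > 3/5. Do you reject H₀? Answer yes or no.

Exact binomial: n=18, k=15, p₀=3/5=0.6000
P(X≥15) from Σ C(n,i)·p₀^i·(1−p₀)^(n−i)
p-value (one-sided, H₁ greater) = 0.03278
At α=0.05: p < α → reject H₀

reject H₀: yes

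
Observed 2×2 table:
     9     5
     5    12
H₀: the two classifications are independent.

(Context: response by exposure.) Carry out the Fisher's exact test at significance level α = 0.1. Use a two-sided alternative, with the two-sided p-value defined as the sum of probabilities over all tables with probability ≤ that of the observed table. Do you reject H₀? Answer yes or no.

Margins: r₁=14, r₂=17, c₁=14, c₂=17, n=31
p_obs = C(14,9)·C(17,5)/C(31,14); sum pmf over tables with pmf ≤ p_obs
p-value (two-sided) = 0.07592
At α=0.1: p < α → reject H₀

reject H₀: yes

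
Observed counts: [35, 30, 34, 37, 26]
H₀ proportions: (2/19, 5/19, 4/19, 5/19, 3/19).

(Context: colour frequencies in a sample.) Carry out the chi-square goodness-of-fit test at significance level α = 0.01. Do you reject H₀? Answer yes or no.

n = 162; E_i = n·p_i = [17.05, 42.63, 34.11, 42.63, 25.58]
χ² = (35−17.05)²/17.05 + (30−42.63)²/42.63 + (34−34.11)²/34.11 + (37−42.63)²/42.63 + (26−25.58)²/25.58 = 23.3829
df = 4
p-value (upper-tail) = 0.00011
At α=0.01: p < α → reject H₀

reject H₀: yes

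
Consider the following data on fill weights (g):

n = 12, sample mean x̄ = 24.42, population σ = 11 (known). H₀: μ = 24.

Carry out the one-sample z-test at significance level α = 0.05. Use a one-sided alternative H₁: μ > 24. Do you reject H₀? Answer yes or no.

reject H₀: no

SE = σ/√n = 11/√12 = 3.1754
z = (x̄−μ₀)/SE = (24.42−24)/3.1754 = 0.1323
p-value (one-sided, H₁ greater) = 0.44739
At α=0.05: p ≥ α → fail to reject H₀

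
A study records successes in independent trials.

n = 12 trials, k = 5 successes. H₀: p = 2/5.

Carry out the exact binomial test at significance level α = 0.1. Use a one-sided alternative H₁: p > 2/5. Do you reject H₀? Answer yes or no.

Exact binomial: n=12, k=5, p₀=2/5=0.4000
P(X≥5) from Σ C(n,i)·p₀^i·(1−p₀)^(n−i)
p-value (one-sided, H₁ greater) = 0.56182
At α=0.1: p ≥ α → fail to reject H₀

reject H₀: no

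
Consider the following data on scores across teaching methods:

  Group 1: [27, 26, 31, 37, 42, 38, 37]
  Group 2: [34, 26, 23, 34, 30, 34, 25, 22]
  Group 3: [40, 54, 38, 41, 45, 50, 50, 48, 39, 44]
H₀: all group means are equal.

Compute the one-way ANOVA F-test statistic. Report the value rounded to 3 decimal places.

test statistic = 20.677

Group means [34.00, 28.50, 44.90], grand mean 36.600
SSB = Σnᵢ(x̄ᵢ−x̄)² = 1261.100; SSW = ΣΣ(x−x̄ᵢ)² = 670.900
MSB = 1261.100/2 = 630.5500; MSW = 670.900/22 = 30.4955
F = MSB/MSW = 20.6769
df = (2, 22)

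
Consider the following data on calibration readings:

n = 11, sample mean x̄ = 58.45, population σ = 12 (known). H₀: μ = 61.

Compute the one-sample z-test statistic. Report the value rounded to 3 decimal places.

test statistic = -0.705

SE = σ/√n = 12/√11 = 3.6181
z = (x̄−μ₀)/SE = (58.45−61)/3.6181 = -0.7048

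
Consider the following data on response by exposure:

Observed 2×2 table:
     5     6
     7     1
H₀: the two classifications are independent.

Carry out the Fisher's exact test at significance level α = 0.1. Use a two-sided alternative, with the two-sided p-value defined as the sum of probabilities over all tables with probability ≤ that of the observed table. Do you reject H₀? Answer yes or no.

Margins: r₁=11, r₂=8, c₁=12, c₂=7, n=19
p_obs = C(11,5)·C(8,7)/C(19,12); sum pmf over tables with pmf ≤ p_obs
p-value (two-sided) = 0.14730
At α=0.1: p ≥ α → fail to reject H₀

reject H₀: no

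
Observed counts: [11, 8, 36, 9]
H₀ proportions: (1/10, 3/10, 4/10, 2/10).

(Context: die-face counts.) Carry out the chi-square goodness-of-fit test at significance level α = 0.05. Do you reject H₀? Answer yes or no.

n = 64; E_i = n·p_i = [6.40, 19.20, 25.60, 12.80]
χ² = (11−6.40)²/6.40 + (8−19.20)²/19.20 + (36−25.60)²/25.60 + (9−12.80)²/12.80 = 15.1927
df = 3
p-value (upper-tail) = 0.00166
At α=0.05: p < α → reject H₀

reject H₀: yes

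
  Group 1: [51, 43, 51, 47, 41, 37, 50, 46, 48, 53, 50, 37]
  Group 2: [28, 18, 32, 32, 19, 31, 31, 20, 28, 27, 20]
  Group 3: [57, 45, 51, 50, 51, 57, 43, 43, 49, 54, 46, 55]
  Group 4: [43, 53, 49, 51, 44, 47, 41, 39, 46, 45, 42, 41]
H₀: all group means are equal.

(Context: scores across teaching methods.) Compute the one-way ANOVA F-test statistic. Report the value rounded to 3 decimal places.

Group means [46.17, 26.00, 50.08, 45.08], grand mean 42.170
SSB = Σnᵢ(x̄ᵢ−x̄)² = 3921.138; SSW = ΣΣ(x−x̄ᵢ)² = 1131.500
MSB = 3921.138/3 = 1307.0461; MSW = 1131.500/43 = 26.3140
F = MSB/MSW = 49.6712
df = (3, 43)

test statistic = 49.671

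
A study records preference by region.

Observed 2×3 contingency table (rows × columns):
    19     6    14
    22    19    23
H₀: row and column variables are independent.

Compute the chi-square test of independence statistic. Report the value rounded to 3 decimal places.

Row totals [39, 64], col totals [41, 25, 37], n=103
χ² = (19−15.52)²/15.52 + (6−9.47)²/9.47 + (14−14.01)²/14.01 + (22−25.48)²/25.48 + (19−15.53)²/15.53 + (23−22.99)²/22.99 = 3.2948
df = 2

test statistic = 3.295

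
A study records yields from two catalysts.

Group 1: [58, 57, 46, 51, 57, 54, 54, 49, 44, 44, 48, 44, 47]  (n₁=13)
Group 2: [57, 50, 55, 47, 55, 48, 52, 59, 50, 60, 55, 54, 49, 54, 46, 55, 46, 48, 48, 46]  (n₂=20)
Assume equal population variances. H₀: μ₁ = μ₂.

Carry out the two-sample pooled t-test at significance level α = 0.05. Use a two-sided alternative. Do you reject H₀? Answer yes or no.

reject H₀: no

x̄₁=50.231, s₁=5.262, n₁=13
x̄₂=51.700, s₂=4.462, n₂=20
s_p² = [12·5.262² + 19·4.462²]/31 = 22.9196
SE = √(s_p²·(1/13+1/20)) = 1.7056
t = (50.231−51.700)/1.7056 = -0.8614
df = 31
p-value (two-sided) = 0.39562
At α=0.05: p ≥ α → fail to reject H₀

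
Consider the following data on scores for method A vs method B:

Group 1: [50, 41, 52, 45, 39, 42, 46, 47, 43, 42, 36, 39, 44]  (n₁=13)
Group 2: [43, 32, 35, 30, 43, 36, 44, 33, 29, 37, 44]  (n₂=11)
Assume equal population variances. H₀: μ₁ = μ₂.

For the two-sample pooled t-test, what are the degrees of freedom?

df = n₁ + n₂ − 2 = 13 + 11 − 2 = 22

degrees of freedom = 22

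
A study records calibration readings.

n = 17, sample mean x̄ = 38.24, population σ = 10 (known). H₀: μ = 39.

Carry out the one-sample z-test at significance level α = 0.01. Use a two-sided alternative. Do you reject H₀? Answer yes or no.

reject H₀: no

SE = σ/√n = 10/√17 = 2.4254
z = (x̄−μ₀)/SE = (38.24−39)/2.4254 = -0.3134
p-value (two-sided) = 0.75401
At α=0.01: p ≥ α → fail to reject H₀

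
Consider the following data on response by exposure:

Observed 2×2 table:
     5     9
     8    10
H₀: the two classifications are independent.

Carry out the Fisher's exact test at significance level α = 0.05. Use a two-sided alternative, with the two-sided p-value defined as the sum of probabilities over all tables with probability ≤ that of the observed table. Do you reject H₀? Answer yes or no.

reject H₀: no

Margins: r₁=14, r₂=18, c₁=13, c₂=19, n=32
p_obs = C(14,5)·C(18,8)/C(32,13); sum pmf over tables with pmf ≤ p_obs
p-value (two-sided) = 0.72489
At α=0.05: p ≥ α → fail to reject H₀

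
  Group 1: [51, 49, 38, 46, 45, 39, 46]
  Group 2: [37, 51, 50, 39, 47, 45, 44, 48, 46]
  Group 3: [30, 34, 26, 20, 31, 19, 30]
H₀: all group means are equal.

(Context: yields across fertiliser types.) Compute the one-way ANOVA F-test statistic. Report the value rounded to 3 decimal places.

test statistic = 30.595

Group means [44.86, 45.22, 27.14], grand mean 39.609
SSB = Σnᵢ(x̄ᵢ−x̄)² = 1564.208; SSW = ΣΣ(x−x̄ᵢ)² = 511.270
MSB = 1564.208/2 = 782.1042; MSW = 511.270/20 = 25.5635
F = MSB/MSW = 30.5946
df = (2, 20)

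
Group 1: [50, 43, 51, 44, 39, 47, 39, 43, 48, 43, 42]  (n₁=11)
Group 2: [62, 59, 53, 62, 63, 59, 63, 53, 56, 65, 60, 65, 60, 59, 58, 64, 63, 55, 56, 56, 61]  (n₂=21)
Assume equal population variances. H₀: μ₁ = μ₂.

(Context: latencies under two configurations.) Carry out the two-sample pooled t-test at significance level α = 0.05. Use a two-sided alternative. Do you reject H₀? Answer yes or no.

x̄₁=44.455, s₁=4.059, n₁=11
x̄₂=59.619, s₂=3.721, n₂=21
s_p² = [10·4.059² + 20·3.721²]/30 = 14.7227
SE = √(s_p²·(1/11+1/21)) = 1.4281
t = (44.455−59.619)/1.4281 = -10.6186
df = 30
p-value (two-sided) = 0.00000
At α=0.05: p < α → reject H₀

reject H₀: yes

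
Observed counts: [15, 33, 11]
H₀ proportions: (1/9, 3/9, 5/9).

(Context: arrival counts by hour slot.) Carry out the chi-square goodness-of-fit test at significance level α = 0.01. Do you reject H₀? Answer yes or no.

n = 59; E_i = n·p_i = [6.56, 19.67, 32.78]
χ² = (15−6.56)²/6.56 + (33−19.67)²/19.67 + (11−32.78)²/32.78 = 34.3864
df = 2
p-value (upper-tail) = 0.00000
At α=0.01: p < α → reject H₀

reject H₀: yes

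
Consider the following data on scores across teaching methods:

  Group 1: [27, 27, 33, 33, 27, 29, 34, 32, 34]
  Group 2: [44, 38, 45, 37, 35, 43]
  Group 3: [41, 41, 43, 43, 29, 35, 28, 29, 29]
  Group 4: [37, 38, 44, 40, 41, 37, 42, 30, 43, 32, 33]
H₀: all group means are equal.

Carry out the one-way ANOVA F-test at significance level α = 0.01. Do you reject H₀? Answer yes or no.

reject H₀: yes

Group means [30.67, 40.33, 35.33, 37.91], grand mean 35.800
SSB = Σnᵢ(x̄ᵢ−x̄)² = 411.358; SSW = ΣΣ(x−x̄ᵢ)² = 738.242
MSB = 411.358/3 = 137.1192; MSW = 738.242/31 = 23.8143
F = MSB/MSW = 5.7579
df = (3, 31)
p-value (upper-tail) = 0.00299
At α=0.01: p < α → reject H₀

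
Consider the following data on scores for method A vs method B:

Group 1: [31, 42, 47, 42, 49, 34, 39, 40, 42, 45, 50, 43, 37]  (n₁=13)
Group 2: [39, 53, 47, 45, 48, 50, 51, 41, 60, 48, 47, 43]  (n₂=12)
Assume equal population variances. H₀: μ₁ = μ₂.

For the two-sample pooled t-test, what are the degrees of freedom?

degrees of freedom = 23

df = n₁ + n₂ − 2 = 13 + 12 − 2 = 23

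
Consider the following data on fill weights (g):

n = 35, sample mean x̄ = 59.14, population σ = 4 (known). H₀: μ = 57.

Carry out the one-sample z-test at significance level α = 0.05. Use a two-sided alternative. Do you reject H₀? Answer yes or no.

SE = σ/√n = 4/√35 = 0.6761
z = (x̄−μ₀)/SE = (59.14−57)/0.6761 = 3.1651
p-value (two-sided) = 0.00155
At α=0.05: p < α → reject H₀

reject H₀: yes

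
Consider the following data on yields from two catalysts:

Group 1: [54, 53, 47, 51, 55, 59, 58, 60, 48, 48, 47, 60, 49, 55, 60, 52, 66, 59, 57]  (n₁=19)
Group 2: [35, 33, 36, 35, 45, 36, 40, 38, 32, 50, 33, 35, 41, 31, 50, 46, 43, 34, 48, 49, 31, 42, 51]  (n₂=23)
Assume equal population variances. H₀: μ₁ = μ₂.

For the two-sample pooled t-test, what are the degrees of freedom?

df = n₁ + n₂ − 2 = 19 + 23 − 2 = 40

degrees of freedom = 40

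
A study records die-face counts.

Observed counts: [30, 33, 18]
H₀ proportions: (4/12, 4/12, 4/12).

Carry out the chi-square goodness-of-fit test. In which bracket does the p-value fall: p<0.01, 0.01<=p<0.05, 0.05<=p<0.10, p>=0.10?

p-value bracket: 0.05<=p<0.10

n = 81; E_i = n·p_i = [27.00, 27.00, 27.00]
χ² = (30−27.00)²/27.00 + (33−27.00)²/27.00 + (18−27.00)²/27.00 = 4.6667
df = 2
p-value (upper-tail) = 0.09697
→ bracket: 0.05<=p<0.10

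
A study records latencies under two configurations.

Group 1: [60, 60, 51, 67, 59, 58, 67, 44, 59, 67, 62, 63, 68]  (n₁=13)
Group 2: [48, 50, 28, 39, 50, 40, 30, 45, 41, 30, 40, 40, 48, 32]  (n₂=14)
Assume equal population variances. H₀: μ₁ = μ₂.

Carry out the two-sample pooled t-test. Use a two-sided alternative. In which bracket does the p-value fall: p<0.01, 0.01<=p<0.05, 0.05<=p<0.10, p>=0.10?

x̄₁=60.385, s₁=6.862, n₁=13
x̄₂=40.071, s₂=7.661, n₂=14
s_p² = [12·6.862² + 13·7.661²]/25 = 53.1202
SE = √(s_p²·(1/13+1/14)) = 2.8072
t = (60.385−40.071)/2.8072 = 7.2361
df = 25
p-value (two-sided) = 0.00000
→ bracket: p<0.01

p-value bracket: p<0.01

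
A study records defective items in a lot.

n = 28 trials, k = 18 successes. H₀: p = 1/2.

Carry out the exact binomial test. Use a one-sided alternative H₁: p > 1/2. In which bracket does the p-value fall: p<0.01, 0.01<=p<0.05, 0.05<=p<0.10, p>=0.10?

Exact binomial: n=28, k=18, p₀=1/2=0.5000
P(X≥18) from Σ C(n,i)·p₀^i·(1−p₀)^(n−i)
p-value (one-sided, H₁ greater) = 0.09247
→ bracket: 0.05<=p<0.10

p-value bracket: 0.05<=p<0.10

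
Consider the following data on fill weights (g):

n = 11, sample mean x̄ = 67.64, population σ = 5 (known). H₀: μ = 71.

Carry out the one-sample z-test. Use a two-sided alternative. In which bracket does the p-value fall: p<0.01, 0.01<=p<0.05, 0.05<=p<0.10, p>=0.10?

p-value bracket: 0.01<=p<0.05

SE = σ/√n = 5/√11 = 1.5076
z = (x̄−μ₀)/SE = (67.64−71)/1.5076 = -2.2288
p-value (two-sided) = 0.02583
→ bracket: 0.01<=p<0.05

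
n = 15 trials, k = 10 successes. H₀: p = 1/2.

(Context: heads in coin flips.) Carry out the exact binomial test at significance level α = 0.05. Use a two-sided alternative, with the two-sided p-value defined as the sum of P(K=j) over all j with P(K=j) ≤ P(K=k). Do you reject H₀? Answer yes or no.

reject H₀: no

Exact binomial: n=15, k=10, p₀=1/2=0.5000
P(X=j) = C(n,j)·p₀^j·(1−p₀)^(n−j); p = Σ P(X=j) over j with P(X=j) ≤ P(X=10)
p-value (two-sided) = 0.30176
At α=0.05: p ≥ α → fail to reject H₀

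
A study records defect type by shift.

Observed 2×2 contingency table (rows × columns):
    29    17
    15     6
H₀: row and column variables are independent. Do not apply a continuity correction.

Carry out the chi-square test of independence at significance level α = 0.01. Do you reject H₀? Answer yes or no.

reject H₀: no

Row totals [46, 21], col totals [44, 23], n=67
χ² = (29−30.21)²/30.21 + (17−15.79)²/15.79 + (15−13.79)²/13.79 + (6−7.21)²/7.21 = 0.4497
df = 1
p-value (upper-tail) = 0.50250
At α=0.01: p ≥ α → fail to reject H₀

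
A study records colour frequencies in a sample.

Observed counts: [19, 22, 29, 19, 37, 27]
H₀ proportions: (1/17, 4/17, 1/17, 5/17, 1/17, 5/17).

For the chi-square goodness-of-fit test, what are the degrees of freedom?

degrees of freedom = 5

df = k − 1 = 6 − 1 = 5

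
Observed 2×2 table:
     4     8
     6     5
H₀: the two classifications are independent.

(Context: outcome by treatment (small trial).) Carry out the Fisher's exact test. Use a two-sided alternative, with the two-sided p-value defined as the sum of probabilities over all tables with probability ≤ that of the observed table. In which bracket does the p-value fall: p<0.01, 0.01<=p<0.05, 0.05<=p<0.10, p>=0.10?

p-value bracket: p>=0.10

Margins: r₁=12, r₂=11, c₁=10, c₂=13, n=23
p_obs = C(12,4)·C(11,6)/C(23,10); sum pmf over tables with pmf ≤ p_obs
p-value (two-sided) = 0.41365
→ bracket: p>=0.10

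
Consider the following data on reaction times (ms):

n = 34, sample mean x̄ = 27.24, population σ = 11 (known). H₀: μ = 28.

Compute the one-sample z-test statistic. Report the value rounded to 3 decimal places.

SE = σ/√n = 11/√34 = 1.8865
z = (x̄−μ₀)/SE = (27.24−28)/1.8865 = -0.4029

test statistic = -0.403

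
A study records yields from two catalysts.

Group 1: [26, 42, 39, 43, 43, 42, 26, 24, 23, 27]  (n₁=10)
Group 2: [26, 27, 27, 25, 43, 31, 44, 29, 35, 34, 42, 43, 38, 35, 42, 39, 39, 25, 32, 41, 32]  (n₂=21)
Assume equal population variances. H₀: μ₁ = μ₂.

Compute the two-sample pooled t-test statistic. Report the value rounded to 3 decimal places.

test statistic = -0.429

x̄₁=33.500, s₁=8.885, n₁=10
x̄₂=34.714, s₂=6.566, n₂=21
s_p² = [9·8.885² + 20·6.566²]/29 = 54.2340
SE = √(s_p²·(1/10+1/21)) = 2.8295
t = (33.500−34.714)/2.8295 = -0.4292
df = 29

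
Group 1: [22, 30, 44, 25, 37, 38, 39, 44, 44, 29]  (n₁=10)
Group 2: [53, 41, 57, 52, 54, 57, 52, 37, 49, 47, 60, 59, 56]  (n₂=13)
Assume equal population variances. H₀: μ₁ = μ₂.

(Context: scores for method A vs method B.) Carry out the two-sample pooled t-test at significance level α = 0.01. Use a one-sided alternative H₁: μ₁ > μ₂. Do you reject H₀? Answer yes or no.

x̄₁=35.200, s₁=8.176, n₁=10
x̄₂=51.846, s₂=6.854, n₂=13
s_p² = [9·8.176² + 12·6.854²]/21 = 55.4901
SE = √(s_p²·(1/10+1/13)) = 3.1333
t = (35.200−51.846)/3.1333 = -5.3127
df = 21
p-value (one-sided, H₁ greater) = 0.99999
At α=0.01: p ≥ α → fail to reject H₀

reject H₀: no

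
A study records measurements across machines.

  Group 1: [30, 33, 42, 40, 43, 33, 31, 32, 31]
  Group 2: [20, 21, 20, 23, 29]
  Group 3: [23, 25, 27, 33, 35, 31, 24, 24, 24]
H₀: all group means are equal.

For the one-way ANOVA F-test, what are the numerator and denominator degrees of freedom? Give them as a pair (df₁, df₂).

degrees of freedom = [2, 20]

k = 3 groups, N = 23 total
df = (k−1, N−k) = (3−1, 23−3) = (2, 20)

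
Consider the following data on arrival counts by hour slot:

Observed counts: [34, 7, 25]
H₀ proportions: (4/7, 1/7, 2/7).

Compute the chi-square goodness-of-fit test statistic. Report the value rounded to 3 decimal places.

n = 66; E_i = n·p_i = [37.71, 9.43, 18.86]
χ² = (34−37.71)²/37.71 + (7−9.43)²/9.43 + (25−18.86)²/18.86 = 2.9924
df = 2

test statistic = 2.992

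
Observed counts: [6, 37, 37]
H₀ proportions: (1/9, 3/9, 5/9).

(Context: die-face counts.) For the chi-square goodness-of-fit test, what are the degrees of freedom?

df = k − 1 = 3 − 1 = 2

degrees of freedom = 2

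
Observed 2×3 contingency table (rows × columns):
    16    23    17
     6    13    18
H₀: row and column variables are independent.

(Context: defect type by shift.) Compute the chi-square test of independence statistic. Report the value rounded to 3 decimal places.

test statistic = 3.621

Row totals [56, 37], col totals [22, 36, 35], n=93
χ² = (16−13.25)²/13.25 + (23−21.68)²/21.68 + (17−21.08)²/21.08 + (6−8.75)²/8.75 + (13−14.32)²/14.32 + (18−13.92)²/13.92 = 3.6212
df = 2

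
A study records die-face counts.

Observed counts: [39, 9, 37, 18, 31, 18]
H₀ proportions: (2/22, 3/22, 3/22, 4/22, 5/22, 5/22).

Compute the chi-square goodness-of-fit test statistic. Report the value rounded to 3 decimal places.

test statistic = 76.950

n = 152; E_i = n·p_i = [13.82, 20.73, 20.73, 27.64, 34.55, 34.55]
χ² = (39−13.82)²/13.82 + (9−20.73)²/20.73 + (37−20.73)²/20.73 + (18−27.64)²/27.64 + (31−34.55)²/34.55 + (18−34.55)²/34.55 = 76.9496
df = 5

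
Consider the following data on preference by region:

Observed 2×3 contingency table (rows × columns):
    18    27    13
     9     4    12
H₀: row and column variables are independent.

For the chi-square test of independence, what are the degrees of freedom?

df = (r−1)(c−1) = (2−1)·(3−1) = 2

degrees of freedom = 2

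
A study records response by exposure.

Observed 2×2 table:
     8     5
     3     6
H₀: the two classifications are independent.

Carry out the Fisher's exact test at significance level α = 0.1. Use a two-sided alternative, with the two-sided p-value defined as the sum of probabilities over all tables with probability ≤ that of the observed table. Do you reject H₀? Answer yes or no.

Margins: r₁=13, r₂=9, c₁=11, c₂=11, n=22
p_obs = C(13,8)·C(9,3)/C(22,11); sum pmf over tables with pmf ≤ p_obs
p-value (two-sided) = 0.38700
At α=0.1: p ≥ α → fail to reject H₀

reject H₀: no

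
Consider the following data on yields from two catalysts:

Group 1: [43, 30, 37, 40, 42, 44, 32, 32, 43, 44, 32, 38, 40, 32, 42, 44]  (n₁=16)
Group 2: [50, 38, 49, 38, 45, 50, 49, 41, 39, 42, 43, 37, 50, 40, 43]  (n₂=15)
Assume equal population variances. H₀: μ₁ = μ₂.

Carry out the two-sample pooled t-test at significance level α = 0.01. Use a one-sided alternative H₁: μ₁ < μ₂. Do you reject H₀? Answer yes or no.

reject H₀: yes

x̄₁=38.438, s₁=5.189, n₁=16
x̄₂=43.600, s₂=4.881, n₂=15
s_p² = [15·5.189² + 14·4.881²]/29 = 25.4323
SE = √(s_p²·(1/16+1/15)) = 1.8125
t = (38.438−43.600)/1.8125 = -2.8483
df = 29
p-value (one-sided, H₁ less) = 0.00400
At α=0.01: p < α → reject H₀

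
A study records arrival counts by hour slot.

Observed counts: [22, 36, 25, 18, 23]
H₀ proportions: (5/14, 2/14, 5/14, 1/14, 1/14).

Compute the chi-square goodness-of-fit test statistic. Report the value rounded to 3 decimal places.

test statistic = 70.510

n = 124; E_i = n·p_i = [44.29, 17.71, 44.29, 8.86, 8.86]
χ² = (22−44.29)²/44.29 + (36−17.71)²/17.71 + (25−44.29)²/44.29 + (18−8.86)²/8.86 + (23−8.86)²/8.86 = 70.5097
df = 4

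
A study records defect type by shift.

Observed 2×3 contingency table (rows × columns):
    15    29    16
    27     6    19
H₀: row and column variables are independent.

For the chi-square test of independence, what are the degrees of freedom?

degrees of freedom = 2

df = (r−1)(c−1) = (2−1)·(3−1) = 2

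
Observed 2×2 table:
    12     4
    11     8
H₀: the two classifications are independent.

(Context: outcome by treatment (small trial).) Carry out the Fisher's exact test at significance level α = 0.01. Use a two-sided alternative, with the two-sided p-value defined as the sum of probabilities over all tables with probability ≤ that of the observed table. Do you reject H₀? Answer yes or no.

Margins: r₁=16, r₂=19, c₁=23, c₂=12, n=35
p_obs = C(16,12)·C(19,11)/C(35,23); sum pmf over tables with pmf ≤ p_obs
p-value (two-sided) = 0.47586
At α=0.01: p ≥ α → fail to reject H₀

reject H₀: no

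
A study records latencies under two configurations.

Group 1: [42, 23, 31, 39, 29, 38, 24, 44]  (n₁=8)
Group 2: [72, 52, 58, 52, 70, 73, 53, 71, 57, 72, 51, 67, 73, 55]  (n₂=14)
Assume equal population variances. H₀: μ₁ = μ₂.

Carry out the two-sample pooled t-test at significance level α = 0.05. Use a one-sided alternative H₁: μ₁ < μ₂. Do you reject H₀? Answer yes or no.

reject H₀: yes

x̄₁=33.750, s₁=8.102, n₁=8
x̄₂=62.571, s₂=9.196, n₂=14
s_p² = [7·8.102² + 13·9.196²]/20 = 77.9464
SE = √(s_p²·(1/8+1/14)) = 3.9129
t = (33.750−62.571)/3.9129 = -7.3657
df = 20
p-value (one-sided, H₁ less) = 0.00000
At α=0.05: p < α → reject H₀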